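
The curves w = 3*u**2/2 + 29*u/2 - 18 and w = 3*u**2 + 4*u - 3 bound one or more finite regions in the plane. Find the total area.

27/4

Set the curves equal: 3*u**2/2 + 29*u/2 - 18 = 3*u**2 + 4*u - 3, so -3*u**2/2 + 21*u/2 - 15 = 0, which factors as -3*(u - 5)*(u - 2)/2 = 0. The curves meet at u = 2, 5.
On [2, 5], w = 3*u**2/2 + 29*u/2 - 18 is on top; that piece has area ∫[2,5] (-3*u**2/2 + 21*u/2 - 15) du = 27/4.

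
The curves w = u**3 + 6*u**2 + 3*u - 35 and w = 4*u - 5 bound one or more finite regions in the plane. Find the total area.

407/4

Set the curves equal: u**3 + 6*u**2 + 3*u - 35 = 4*u - 5, so u**3 + 6*u**2 - u - 30 = 0, which factors as (u - 2)*(u + 3)*(u + 5) = 0. The curves meet at u = -5, -3, 2.
On [-5, -3], w = u**3 + 6*u**2 + 3*u - 35 is on top; that piece has area ∫[-5,-3] (u**3 + 6*u**2 - u - 30) du = 8.
On [-3, 2], w = 4*u - 5 is on top; that piece has area ∫[-3,2] (-(u**3 + 6*u**2 - u - 30)) du = 375/4.
Total enclosed area = 8 + 375/4 = 407/4.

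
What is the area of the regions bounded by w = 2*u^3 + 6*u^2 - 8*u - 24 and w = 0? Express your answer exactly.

131/2

Set the curves equal: 2*u^3 + 6*u^2 - 8*u - 24 = 0, so 2*u^3 + 6*u^2 - 8*u - 24 = 0, which factors as 2*(u - 2)*(u + 2)*(u + 3) = 0. The curves meet at u = -3, -2, 2.
On [-3, -2], w = 2*u^3 + 6*u^2 - 8*u - 24 is on top; that piece has area ∫[-3,-2] (2*u^3 + 6*u^2 - 8*u - 24) du = 3/2.
On [-2, 2], w = 0 is on top; that piece has area ∫[-2,2] (-(2*u^3 + 6*u^2 - 8*u - 24)) du = 64.
Total enclosed area = 3/2 + 64 = 131/2.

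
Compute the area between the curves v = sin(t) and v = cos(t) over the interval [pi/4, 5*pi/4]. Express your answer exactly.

On [pi/4, 5*pi/4], (sin(t)) - (cos(t)) = sin(t) - cos(t) is ≥ 0 throughout, so the area is a single integral of |sin(t) - cos(t)|.
∫[pi/4,5*pi/4] (sin(t) - cos(t)) dt = 2*sqrt(2).

2*sqrt(2)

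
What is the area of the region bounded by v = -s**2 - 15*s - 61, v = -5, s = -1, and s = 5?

On [-1, 5], (-s**2 - 15*s - 61) - (-5) = -s**2 - 15*s - 56 is ≤ 0 throughout, so the area is a single integral of |-s**2 - 15*s - 56|.
∫[-1,5] (-s**2 - 15*s - 56) ds = -558; the area of that piece is 558.

558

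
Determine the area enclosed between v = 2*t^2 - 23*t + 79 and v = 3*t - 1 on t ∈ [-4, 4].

On [-4, 4], (2*t^2 - 23*t + 79) - (3*t - 1) = 2*t^2 - 26*t + 80 is ≥ 0 throughout, so the area is a single integral of |2*t^2 - 26*t + 80|.
∫[-4,4] (2*t^2 - 26*t + 80) dt = 2176/3.

2176/3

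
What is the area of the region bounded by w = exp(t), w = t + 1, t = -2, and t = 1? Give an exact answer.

On [-2, 1], (exp(t)) - (t + 1) = -t + exp(t) - 1 is ≥ 0 throughout, so the area is a single integral of |-t + exp(t) - 1|.
∫[-2,1] (-t + exp(t) - 1) dt = -3/2 - exp(-2) + exp(1).

-3/2 - exp(-2) + exp(1)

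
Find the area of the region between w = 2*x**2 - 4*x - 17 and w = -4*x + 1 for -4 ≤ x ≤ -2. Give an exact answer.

The difference (2*x**2 - 4*x - 17) - (-4*x + 1) = 2*x**2 - 18 changes sign at x = -3 inside [-4, -2], so split the integral there.
∫[-4,-3] (2*x**2 - 18) dx = 20/3.
∫[-3,-2] (2*x**2 - 18) dx = -16/3; the area of that piece is 16/3.
Total area = 20/3 + 16/3 = 12.

12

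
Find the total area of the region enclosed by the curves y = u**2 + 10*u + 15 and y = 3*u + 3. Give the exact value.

Set the curves equal: u**2 + 10*u + 15 = 3*u + 3, so u**2 + 7*u + 12 = 0, which factors as (u + 3)*(u + 4) = 0. The curves meet at u = -4, -3.
On [-4, -3], y = 3*u + 3 is on top; that piece has area ∫[-4,-3] (-(u**2 + 7*u + 12)) du = 1/6.

1/6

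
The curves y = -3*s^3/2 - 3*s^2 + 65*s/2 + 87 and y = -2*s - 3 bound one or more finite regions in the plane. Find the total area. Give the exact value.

Set the curves equal: -3*s^3/2 - 3*s^2 + 65*s/2 + 87 = -2*s - 3, so -3*s^3/2 - 3*s^2 + 69*s/2 + 90 = 0, which factors as -3*(s - 5)*(s + 3)*(s + 4)/2 = 0. The curves meet at s = -4, -3, 5.
On [-4, -3], y = -2*s - 3 is on top; that piece has area ∫[-4,-3] (-(-3*s^3/2 - 3*s^2 + 69*s/2 + 90)) ds = 17/8.
On [-3, 5], y = -3*s^3/2 - 3*s^2 + 65*s/2 + 87 is on top; that piece has area ∫[-3,5] (-3*s^3/2 - 3*s^2 + 69*s/2 + 90) ds = 640.
Total enclosed area = 17/8 + 640 = 5137/8.

5137/8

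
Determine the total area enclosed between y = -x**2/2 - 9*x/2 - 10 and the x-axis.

1/12

The curve meets the x-axis where -x**2/2 - 9*x/2 - 10 = 0, i.e. -(x + 4)*(x + 5)/2 = 0, at x = -5, -4.
On [-5, -4] the curve lies above the axis; ∫[-5,-4] (-x**2/2 - 9*x/2 - 10) dx = 1/12, giving area 1/12.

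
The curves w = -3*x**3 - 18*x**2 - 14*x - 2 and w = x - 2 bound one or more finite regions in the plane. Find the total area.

393/4

Set the curves equal: -3*x**3 - 18*x**2 - 14*x - 2 = x - 2, so -3*x**3 - 18*x**2 - 15*x = 0, which factors as -3*x*(x + 1)*(x + 5) = 0. The curves meet at x = -5, -1, 0.
On [-5, -1], w = x - 2 is on top; that piece has area ∫[-5,-1] (-(-3*x**3 - 18*x**2 - 15*x)) dx = 96.
On [-1, 0], w = -3*x**3 - 18*x**2 - 14*x - 2 is on top; that piece has area ∫[-1,0] (-3*x**3 - 18*x**2 - 15*x) dx = 9/4.
Total enclosed area = 96 + 9/4 = 393/4.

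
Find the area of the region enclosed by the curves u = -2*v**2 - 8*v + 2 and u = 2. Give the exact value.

Both boundary curves give u as a function of v, so integrate with respect to v. Setting them equal: -2*v**2 - 8*v = 0, i.e. -2*v*(v + 4) = 0, so they meet at v = -4, 0.
For v in [-4, 0], u = -2*v**2 - 8*v + 2 is on the right; area = ∫[-4,0] (-2*v**2 - 8*v) dv = 64/3.

64/3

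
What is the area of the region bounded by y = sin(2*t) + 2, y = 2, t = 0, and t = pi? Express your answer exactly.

The difference (sin(2*t) + 2) - (2) = sin(2*t) changes sign at t = pi/2 inside [0, pi], so split the integral there.
∫[0,pi/2] (sin(2*t)) dt = 1.
∫[pi/2,pi] (sin(2*t)) dt = -1; the area of that piece is 1.
Total area = 1 + 1 = 2.

2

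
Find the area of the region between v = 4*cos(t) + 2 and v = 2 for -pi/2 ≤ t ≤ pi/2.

On [-pi/2, pi/2], (4*cos(t) + 2) - (2) = 4*cos(t) is ≥ 0 throughout, so the area is a single integral of |4*cos(t)|.
∫[-pi/2,pi/2] (4*cos(t)) dt = 8.

8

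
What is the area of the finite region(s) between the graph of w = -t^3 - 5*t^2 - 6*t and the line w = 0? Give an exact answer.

37/12

The curve meets the t-axis where -t^3 - 5*t^2 - 6*t = 0, i.e. -t*(t + 2)*(t + 3) = 0, at t = -3, -2, 0.
On [-3, -2] the curve lies below the axis; ∫[-3,-2] (-t^3 - 5*t^2 - 6*t) dt = -5/12, giving area 5/12.
On [-2, 0] the curve lies above the axis; ∫[-2,0] (-t^3 - 5*t^2 - 6*t) dt = 8/3, giving area 8/3.
Total area = 5/12 + 8/3 = 37/12.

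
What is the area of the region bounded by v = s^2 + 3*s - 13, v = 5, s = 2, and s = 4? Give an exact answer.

9

The difference (s^2 + 3*s - 13) - (5) = s^2 + 3*s - 18 changes sign at s = 3 inside [2, 4], so split the integral there.
∫[2,3] (s^2 + 3*s - 18) ds = -25/6; the area of that piece is 25/6.
∫[3,4] (s^2 + 3*s - 18) ds = 29/6.
Total area = 25/6 + 29/6 = 9.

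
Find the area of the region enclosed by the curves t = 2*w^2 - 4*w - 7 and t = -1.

64/3

Both boundary curves give t as a function of w, so integrate with respect to w. Setting them equal: 2*w^2 - 4*w - 6 = 0, i.e. 2*(w - 3)*(w + 1) = 0, so they meet at w = -1, 3.
For w in [-1, 3], t = 2*w^2 - 4*w - 7 is on the left; area = ∫[-1,3] (-(2*w^2 - 4*w - 6)) dw = 64/3.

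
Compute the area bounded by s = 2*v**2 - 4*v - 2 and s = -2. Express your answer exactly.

Both boundary curves give s as a function of v, so integrate with respect to v. Setting them equal: 2*v**2 - 4*v = 0, i.e. 2*v*(v - 2) = 0, so they meet at v = 0, 2.
For v in [0, 2], s = 2*v**2 - 4*v - 2 is on the left; area = ∫[0,2] (-(2*v**2 - 4*v)) dv = 8/3.

8/3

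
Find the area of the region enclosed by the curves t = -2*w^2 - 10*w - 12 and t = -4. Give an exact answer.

Both boundary curves give t as a function of w, so integrate with respect to w. Setting them equal: -2*w^2 - 10*w - 8 = 0, i.e. -2*(w + 1)*(w + 4) = 0, so they meet at w = -4, -1.
For w in [-4, -1], t = -2*w^2 - 10*w - 12 is on the right; area = ∫[-4,-1] (-2*w^2 - 10*w - 8) dw = 9.

9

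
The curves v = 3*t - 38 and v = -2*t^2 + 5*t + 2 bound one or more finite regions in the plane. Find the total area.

Set the curves equal: 3*t - 38 = -2*t^2 + 5*t + 2, so 2*t^2 - 2*t - 40 = 0, which factors as 2*(t - 5)*(t + 4) = 0. The curves meet at t = -4, 5.
On [-4, 5], v = -2*t^2 + 5*t + 2 is on top; that piece has area ∫[-4,5] (-(2*t^2 - 2*t - 40)) dt = 243.

243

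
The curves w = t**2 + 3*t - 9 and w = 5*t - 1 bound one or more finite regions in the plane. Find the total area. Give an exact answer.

Set the curves equal: t**2 + 3*t - 9 = 5*t - 1, so t**2 - 2*t - 8 = 0, which factors as (t - 4)*(t + 2) = 0. The curves meet at t = -2, 4.
On [-2, 4], w = 5*t - 1 is on top; that piece has area ∫[-2,4] (-(t**2 - 2*t - 8)) dt = 36.

36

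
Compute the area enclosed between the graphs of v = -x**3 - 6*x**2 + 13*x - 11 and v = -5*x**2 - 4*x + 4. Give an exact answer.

568/3

Set the curves equal: -x**3 - 6*x**2 + 13*x - 11 = -5*x**2 - 4*x + 4, so -x**3 - x**2 + 17*x - 15 = 0, which factors as -(x - 3)*(x - 1)*(x + 5) = 0. The curves meet at x = -5, 1, 3.
On [-5, 1], v = -5*x**2 - 4*x + 4 is on top; that piece has area ∫[-5,1] (-(-x**3 - x**2 + 17*x - 15)) dx = 180.
On [1, 3], v = -x**3 - 6*x**2 + 13*x - 11 is on top; that piece has area ∫[1,3] (-x**3 - x**2 + 17*x - 15) dx = 28/3.
Total enclosed area = 180 + 28/3 = 568/3.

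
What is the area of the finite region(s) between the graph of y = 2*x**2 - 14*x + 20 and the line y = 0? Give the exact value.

The curve meets the x-axis where 2*x**2 - 14*x + 20 = 0, i.e. 2*(x - 5)*(x - 2) = 0, at x = 2, 5.
On [2, 5] the curve lies below the axis; ∫[2,5] (2*x**2 - 14*x + 20) dx = -9, giving area 9.

9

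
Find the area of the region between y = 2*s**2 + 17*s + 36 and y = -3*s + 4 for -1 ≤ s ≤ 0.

On [-1, 0], (2*s**2 + 17*s + 36) - (-3*s + 4) = 2*s**2 + 20*s + 32 is ≥ 0 throughout, so the area is a single integral of |2*s**2 + 20*s + 32|.
∫[-1,0] (2*s**2 + 20*s + 32) ds = 68/3.

68/3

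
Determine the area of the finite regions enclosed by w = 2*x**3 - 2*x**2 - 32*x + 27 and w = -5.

Set the curves equal: 2*x**3 - 2*x**2 - 32*x + 27 = -5, so 2*x**3 - 2*x**2 - 32*x + 32 = 0, which factors as 2*(x - 4)*(x - 1)*(x + 4) = 0. The curves meet at x = -4, 1, 4.
On [-4, 1], w = 2*x**3 - 2*x**2 - 32*x + 27 is on top; that piece has area ∫[-4,1] (2*x**3 - 2*x**2 - 32*x + 32) dx = 1375/6.
On [1, 4], w = -5 is on top; that piece has area ∫[1,4] (-(2*x**3 - 2*x**2 - 32*x + 32)) dx = 117/2.
Total enclosed area = 1375/6 + 117/2 = 863/3.

863/3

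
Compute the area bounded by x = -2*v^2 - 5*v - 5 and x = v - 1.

Both boundary curves give x as a function of v, so integrate with respect to v. Setting them equal: -2*v^2 - 6*v - 4 = 0, i.e. -2*(v + 1)*(v + 2) = 0, so they meet at v = -2, -1.
For v in [-2, -1], x = -2*v^2 - 5*v - 5 is on the right; area = ∫[-2,-1] (-2*v^2 - 6*v - 4) dv = 1/3.

1/3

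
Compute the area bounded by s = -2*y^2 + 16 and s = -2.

Both boundary curves give s as a function of y, so integrate with respect to y. Setting them equal: -2*y^2 + 18 = 0, i.e. -2*(y - 3)*(y + 3) = 0, so they meet at y = -3, 3.
For y in [-3, 3], s = -2*y^2 + 16 is on the right; area = ∫[-3,3] (-2*y^2 + 18) dy = 72.

72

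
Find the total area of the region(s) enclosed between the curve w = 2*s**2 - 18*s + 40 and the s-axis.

1/3

The curve meets the s-axis where 2*s**2 - 18*s + 40 = 0, i.e. 2*(s - 5)*(s - 4) = 0, at s = 4, 5.
On [4, 5] the curve lies below the axis; ∫[4,5] (2*s**2 - 18*s + 40) ds = -1/3, giving area 1/3.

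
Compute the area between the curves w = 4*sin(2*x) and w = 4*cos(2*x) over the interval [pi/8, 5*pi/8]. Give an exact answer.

4*sqrt(2)

On [pi/8, 5*pi/8], (4*sin(2*x)) - (4*cos(2*x)) = 4*sin(2*x) - 4*cos(2*x) is ≥ 0 throughout, so the area is a single integral of |4*sin(2*x) - 4*cos(2*x)|.
∫[pi/8,5*pi/8] (4*sin(2*x) - 4*cos(2*x)) dx = 4*sqrt(2).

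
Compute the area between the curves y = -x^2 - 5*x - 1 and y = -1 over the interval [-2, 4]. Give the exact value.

206/3

The difference (-x^2 - 5*x - 1) - (-1) = -x^2 - 5*x changes sign at x = 0 inside [-2, 4], so split the integral there.
∫[-2,0] (-x^2 - 5*x) dx = 22/3.
∫[0,4] (-x^2 - 5*x) dx = -184/3; the area of that piece is 184/3.
Total area = 22/3 + 184/3 = 206/3.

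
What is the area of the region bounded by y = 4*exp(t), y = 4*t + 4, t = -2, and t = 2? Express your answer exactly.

On [-2, 2], (4*exp(t)) - (4*t + 4) = -4*t + 4*exp(t) - 4 is ≥ 0 throughout, so the area is a single integral of |-4*t + 4*exp(t) - 4|.
∫[-2,2] (-4*t + 4*exp(t) - 4) dt = -16 - 4*exp(-2) + 4*exp(2).

-16 - 4*exp(-2) + 4*exp(2)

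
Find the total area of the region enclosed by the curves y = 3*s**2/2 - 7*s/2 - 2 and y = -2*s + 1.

Set the curves equal: 3*s**2/2 - 7*s/2 - 2 = -2*s + 1, so 3*s**2/2 - 3*s/2 - 3 = 0, which factors as 3*(s - 2)*(s + 1)/2 = 0. The curves meet at s = -1, 2.
On [-1, 2], y = -2*s + 1 is on top; that piece has area ∫[-1,2] (-(3*s**2/2 - 3*s/2 - 3)) ds = 27/4.

27/4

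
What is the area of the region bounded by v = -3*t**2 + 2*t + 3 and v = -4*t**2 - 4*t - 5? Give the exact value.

Set the curves equal: -3*t**2 + 2*t + 3 = -4*t**2 - 4*t - 5, so t**2 + 6*t + 8 = 0, which factors as (t + 2)*(t + 4) = 0. The curves meet at t = -4, -2.
On [-4, -2], v = -4*t**2 - 4*t - 5 is on top; that piece has area ∫[-4,-2] (-(t**2 + 6*t + 8)) dt = 4/3.

4/3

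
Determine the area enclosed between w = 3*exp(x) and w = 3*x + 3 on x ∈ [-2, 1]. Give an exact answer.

-9/2 - 3*exp(-2) + 3*exp(1)

On [-2, 1], (3*exp(x)) - (3*x + 3) = -3*x + 3*exp(x) - 3 is ≥ 0 throughout, so the area is a single integral of |-3*x + 3*exp(x) - 3|.
∫[-2,1] (-3*x + 3*exp(x) - 3) dx = -9/2 - 3*exp(-2) + 3*exp(1).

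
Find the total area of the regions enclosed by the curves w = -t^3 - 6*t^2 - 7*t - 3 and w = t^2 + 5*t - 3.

71/6

Set the curves equal: -t^3 - 6*t^2 - 7*t - 3 = t^2 + 5*t - 3, so -t^3 - 7*t^2 - 12*t = 0, which factors as -t*(t + 3)*(t + 4) = 0. The curves meet at t = -4, -3, 0.
On [-4, -3], w = t^2 + 5*t - 3 is on top; that piece has area ∫[-4,-3] (-(-t^3 - 7*t^2 - 12*t)) dt = 7/12.
On [-3, 0], w = -t^3 - 6*t^2 - 7*t - 3 is on top; that piece has area ∫[-3,0] (-t^3 - 7*t^2 - 12*t) dt = 45/4.
Total enclosed area = 7/12 + 45/4 = 71/6.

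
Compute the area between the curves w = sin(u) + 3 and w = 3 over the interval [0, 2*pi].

4

The difference (sin(u) + 3) - (3) = sin(u) changes sign at u = pi inside [0, 2*pi], so split the integral there.
∫[0,pi] (sin(u)) du = 2.
∫[pi,2*pi] (sin(u)) du = -2; the area of that piece is 2.
Total area = 2 + 2 = 4.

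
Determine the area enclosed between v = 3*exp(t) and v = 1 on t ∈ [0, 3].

On [0, 3], (3*exp(t)) - (1) = 3*exp(t) - 1 is ≥ 0 throughout, so the area is a single integral of |3*exp(t) - 1|.
∫[0,3] (3*exp(t) - 1) dt = -6 + 3*exp(3).

-6 + 3*exp(3)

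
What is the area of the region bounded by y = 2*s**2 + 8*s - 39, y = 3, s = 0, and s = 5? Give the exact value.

352/3

The difference (2*s**2 + 8*s - 39) - (3) = 2*s**2 + 8*s - 42 changes sign at s = 3 inside [0, 5], so split the integral there.
∫[0,3] (2*s**2 + 8*s - 42) ds = -72; the area of that piece is 72.
∫[3,5] (2*s**2 + 8*s - 42) ds = 136/3.
Total area = 72 + 136/3 = 352/3.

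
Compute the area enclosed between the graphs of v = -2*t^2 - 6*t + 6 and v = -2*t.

64/3

Set the curves equal: -2*t^2 - 6*t + 6 = -2*t, so -2*t^2 - 4*t + 6 = 0, which factors as -2*(t - 1)*(t + 3) = 0. The curves meet at t = -3, 1.
On [-3, 1], v = -2*t^2 - 6*t + 6 is on top; that piece has area ∫[-3,1] (-2*t^2 - 4*t + 6) dt = 64/3.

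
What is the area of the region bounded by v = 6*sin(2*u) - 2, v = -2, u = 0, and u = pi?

The difference (6*sin(2*u) - 2) - (-2) = 6*sin(2*u) changes sign at u = pi/2 inside [0, pi], so split the integral there.
∫[0,pi/2] (6*sin(2*u)) du = 6.
∫[pi/2,pi] (6*sin(2*u)) du = -6; the area of that piece is 6.
Total area = 6 + 6 = 12.

12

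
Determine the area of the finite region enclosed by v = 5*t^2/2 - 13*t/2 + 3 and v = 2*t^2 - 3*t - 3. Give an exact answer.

Set the curves equal: 5*t^2/2 - 13*t/2 + 3 = 2*t^2 - 3*t - 3, so t^2/2 - 7*t/2 + 6 = 0, which factors as (t - 4)*(t - 3)/2 = 0. The curves meet at t = 3, 4.
On [3, 4], v = 2*t^2 - 3*t - 3 is on top; that piece has area ∫[3,4] (-(t^2/2 - 7*t/2 + 6)) dt = 1/12.

1/12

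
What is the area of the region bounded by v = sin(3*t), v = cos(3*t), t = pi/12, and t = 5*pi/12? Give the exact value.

On [pi/12, 5*pi/12], (sin(3*t)) - (cos(3*t)) = sin(3*t) - cos(3*t) is ≥ 0 throughout, so the area is a single integral of |sin(3*t) - cos(3*t)|.
∫[pi/12,5*pi/12] (sin(3*t) - cos(3*t)) dt = 2*sqrt(2)/3.

2*sqrt(2)/3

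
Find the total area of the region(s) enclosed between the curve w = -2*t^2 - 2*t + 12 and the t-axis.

125/3

The curve meets the t-axis where -2*t^2 - 2*t + 12 = 0, i.e. -2*(t - 2)*(t + 3) = 0, at t = -3, 2.
On [-3, 2] the curve lies above the axis; ∫[-3,2] (-2*t^2 - 2*t + 12) dt = 125/3, giving area 125/3.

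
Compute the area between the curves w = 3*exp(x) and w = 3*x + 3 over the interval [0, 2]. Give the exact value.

On [0, 2], (3*exp(x)) - (3*x + 3) = -3*x + 3*exp(x) - 3 is ≥ 0 throughout, so the area is a single integral of |-3*x + 3*exp(x) - 3|.
∫[0,2] (-3*x + 3*exp(x) - 3) dx = -15 + 3*exp(2).

-15 + 3*exp(2)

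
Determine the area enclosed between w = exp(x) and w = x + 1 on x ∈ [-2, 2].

-4 - exp(-2) + exp(2)

On [-2, 2], (exp(x)) - (x + 1) = -x + exp(x) - 1 is ≥ 0 throughout, so the area is a single integral of |-x + exp(x) - 1|.
∫[-2,2] (-x + exp(x) - 1) dx = -4 - exp(-2) + exp(2).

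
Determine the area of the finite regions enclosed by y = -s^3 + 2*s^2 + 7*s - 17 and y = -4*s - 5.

937/12

Set the curves equal: -s^3 + 2*s^2 + 7*s - 17 = -4*s - 5, so -s^3 + 2*s^2 + 11*s - 12 = 0, which factors as -(s - 4)*(s - 1)*(s + 3) = 0. The curves meet at s = -3, 1, 4.
On [-3, 1], y = -4*s - 5 is on top; that piece has area ∫[-3,1] (-(-s^3 + 2*s^2 + 11*s - 12)) ds = 160/3.
On [1, 4], y = -s^3 + 2*s^2 + 7*s - 17 is on top; that piece has area ∫[1,4] (-s^3 + 2*s^2 + 11*s - 12) ds = 99/4.
Total enclosed area = 160/3 + 99/4 = 937/12.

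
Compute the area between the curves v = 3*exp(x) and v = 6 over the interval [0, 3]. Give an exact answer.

-27 + 12*log(2) + 3*exp(3)

The difference (3*exp(x)) - (6) = 3*exp(x) - 6 changes sign at x = log(2) inside [0, 3], so split the integral there.
∫[0,log(2)] (3*exp(x) - 6) dx = 3 - log(64); the area of that piece is -3 + log(64).
∫[log(2),3] (3*exp(x) - 6) dx = -24 + 6*log(2) + 3*exp(3).
Total area = (-3 + log(64)) + (-24 + 6*log(2) + 3*exp(3)) = -27 + 12*log(2) + 3*exp(3).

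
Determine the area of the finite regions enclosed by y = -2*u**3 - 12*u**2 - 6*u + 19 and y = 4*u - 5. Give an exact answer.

Set the curves equal: -2*u**3 - 12*u**2 - 6*u + 19 = 4*u - 5, so -2*u**3 - 12*u**2 - 10*u + 24 = 0, which factors as -2*(u - 1)*(u + 3)*(u + 4) = 0. The curves meet at u = -4, -3, 1.
On [-4, -3], y = 4*u - 5 is on top; that piece has area ∫[-4,-3] (-(-2*u**3 - 12*u**2 - 10*u + 24)) du = 3/2.
On [-3, 1], y = -2*u**3 - 12*u**2 - 6*u + 19 is on top; that piece has area ∫[-3,1] (-2*u**3 - 12*u**2 - 10*u + 24) du = 64.
Total enclosed area = 3/2 + 64 = 131/2.

131/2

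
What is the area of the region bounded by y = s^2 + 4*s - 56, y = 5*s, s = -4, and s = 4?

On [-4, 4], (s^2 + 4*s - 56) - (5*s) = s^2 - s - 56 is ≤ 0 throughout, so the area is a single integral of |s^2 - s - 56|.
∫[-4,4] (s^2 - s - 56) ds = -1216/3; the area of that piece is 1216/3.

1216/3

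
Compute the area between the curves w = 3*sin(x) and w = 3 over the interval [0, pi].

On [0, pi], (3*sin(x)) - (3) = 3*sin(x) - 3 is ≤ 0 throughout, so the area is a single integral of |3*sin(x) - 3|.
∫[0,pi] (3*sin(x) - 3) dx = 6 - 3*pi; the area of that piece is -6 + 3*pi.

-6 + 3*pi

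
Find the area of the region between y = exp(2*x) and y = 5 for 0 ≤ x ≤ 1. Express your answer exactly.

The difference (exp(2*x)) - (5) = exp(2*x) - 5 changes sign at x = log(5)/2 inside [0, 1], so split the integral there.
∫[0,log(5)/2] (exp(2*x) - 5) dx = 2 - 5*log(5)/2; the area of that piece is -2 + 5*log(5)/2.
∫[log(5)/2,1] (exp(2*x) - 5) dx = -15/2 + exp(2)/2 + 5*log(5)/2.
Total area = (-2 + 5*log(5)/2) + (-15/2 + exp(2)/2 + 5*log(5)/2) = -19/2 + exp(2)/2 + 5*log(5).

-19/2 + exp(2)/2 + 5*log(5)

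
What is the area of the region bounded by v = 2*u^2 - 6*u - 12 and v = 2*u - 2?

Set the curves equal: 2*u^2 - 6*u - 12 = 2*u - 2, so 2*u^2 - 8*u - 10 = 0, which factors as 2*(u - 5)*(u + 1) = 0. The curves meet at u = -1, 5.
On [-1, 5], v = 2*u - 2 is on top; that piece has area ∫[-1,5] (-(2*u^2 - 8*u - 10)) du = 72.

72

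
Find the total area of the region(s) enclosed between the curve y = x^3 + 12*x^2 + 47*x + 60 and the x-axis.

The curve meets the x-axis where x^3 + 12*x^2 + 47*x + 60 = 0, i.e. (x + 3)*(x + 4)*(x + 5) = 0, at x = -5, -4, -3.
On [-5, -4] the curve lies above the axis; ∫[-5,-4] (x^3 + 12*x^2 + 47*x + 60) dx = 1/4, giving area 1/4.
On [-4, -3] the curve lies below the axis; ∫[-4,-3] (x^3 + 12*x^2 + 47*x + 60) dx = -1/4, giving area 1/4.
Total area = 1/4 + 1/4 = 1/2.

1/2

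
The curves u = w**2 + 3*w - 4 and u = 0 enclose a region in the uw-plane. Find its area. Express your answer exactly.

Both boundary curves give u as a function of w, so integrate with respect to w. Setting them equal: w**2 + 3*w - 4 = 0, i.e. (w - 1)*(w + 4) = 0, so they meet at w = -4, 1.
For w in [-4, 1], u = w**2 + 3*w - 4 is on the left; area = ∫[-4,1] (-(w**2 + 3*w - 4)) dw = 125/6.

125/6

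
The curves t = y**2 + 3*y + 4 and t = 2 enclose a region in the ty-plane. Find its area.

Both boundary curves give t as a function of y, so integrate with respect to y. Setting them equal: y**2 + 3*y + 2 = 0, i.e. (y + 1)*(y + 2) = 0, so they meet at y = -2, -1.
For y in [-2, -1], t = y**2 + 3*y + 4 is on the left; area = ∫[-2,-1] (-(y**2 + 3*y + 2)) dy = 1/6.

1/6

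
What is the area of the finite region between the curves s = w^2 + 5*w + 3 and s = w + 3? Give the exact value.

32/3

Both boundary curves give s as a function of w, so integrate with respect to w. Setting them equal: w^2 + 4*w = 0, i.e. w*(w + 4) = 0, so they meet at w = -4, 0.
For w in [-4, 0], s = w^2 + 5*w + 3 is on the left; area = ∫[-4,0] (-(w^2 + 4*w)) dw = 32/3.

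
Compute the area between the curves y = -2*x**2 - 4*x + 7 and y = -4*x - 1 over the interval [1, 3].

8

The difference (-2*x**2 - 4*x + 7) - (-4*x - 1) = -2*x**2 + 8 changes sign at x = 2 inside [1, 3], so split the integral there.
∫[1,2] (-2*x**2 + 8) dx = 10/3.
∫[2,3] (-2*x**2 + 8) dx = -14/3; the area of that piece is 14/3.
Total area = 10/3 + 14/3 = 8.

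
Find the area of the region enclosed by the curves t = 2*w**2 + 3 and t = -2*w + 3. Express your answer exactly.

1/3

Both boundary curves give t as a function of w, so integrate with respect to w. Setting them equal: 2*w**2 + 2*w = 0, i.e. 2*w*(w + 1) = 0, so they meet at w = -1, 0.
For w in [-1, 0], t = 2*w**2 + 3 is on the left; area = ∫[-1,0] (-(2*w**2 + 2*w)) dw = 1/3.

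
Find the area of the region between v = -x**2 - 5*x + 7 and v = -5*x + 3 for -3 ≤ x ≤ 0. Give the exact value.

23/3

The difference (-x**2 - 5*x + 7) - (-5*x + 3) = -x**2 + 4 changes sign at x = -2 inside [-3, 0], so split the integral there.
∫[-3,-2] (-x**2 + 4) dx = -7/3; the area of that piece is 7/3.
∫[-2,0] (-x**2 + 4) dx = 16/3.
Total area = 7/3 + 16/3 = 23/3.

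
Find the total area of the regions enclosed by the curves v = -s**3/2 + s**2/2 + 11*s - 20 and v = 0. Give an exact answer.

Set the curves equal: -s**3/2 + s**2/2 + 11*s - 20 = 0, so -s**3/2 + s**2/2 + 11*s - 20 = 0, which factors as -(s - 4)*(s - 2)*(s + 5)/2 = 0. The curves meet at s = -5, 2, 4.
On [-5, 2], v = 0 is on top; that piece has area ∫[-5,2] (-(-s**3/2 + s**2/2 + 11*s - 20)) ds = 3773/24.
On [2, 4], v = -s**3/2 + s**2/2 + 11*s - 20 is on top; that piece has area ∫[2,4] (-s**3/2 + s**2/2 + 11*s - 20) ds = 16/3.
Total enclosed area = 3773/24 + 16/3 = 3901/24.

3901/24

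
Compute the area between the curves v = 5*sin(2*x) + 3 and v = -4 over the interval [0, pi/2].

On [0, pi/2], (5*sin(2*x) + 3) - (-4) = 5*sin(2*x) + 7 is ≥ 0 throughout, so the area is a single integral of |5*sin(2*x) + 7|.
∫[0,pi/2] (5*sin(2*x) + 7) dx = 5 + 7*pi/2.

5 + 7*pi/2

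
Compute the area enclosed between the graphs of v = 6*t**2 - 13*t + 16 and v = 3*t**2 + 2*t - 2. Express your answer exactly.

Set the curves equal: 6*t**2 - 13*t + 16 = 3*t**2 + 2*t - 2, so 3*t**2 - 15*t + 18 = 0, which factors as 3*(t - 3)*(t - 2) = 0. The curves meet at t = 2, 3.
On [2, 3], v = 3*t**2 + 2*t - 2 is on top; that piece has area ∫[2,3] (-(3*t**2 - 15*t + 18)) dt = 1/2.

1/2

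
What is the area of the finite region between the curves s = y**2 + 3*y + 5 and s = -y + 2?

Both boundary curves give s as a function of y, so integrate with respect to y. Setting them equal: y**2 + 4*y + 3 = 0, i.e. (y + 1)*(y + 3) = 0, so they meet at y = -3, -1.
For y in [-3, -1], s = y**2 + 3*y + 5 is on the left; area = ∫[-3,-1] (-(y**2 + 4*y + 3)) dy = 4/3.

4/3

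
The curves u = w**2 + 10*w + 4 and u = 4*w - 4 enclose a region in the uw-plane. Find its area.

4/3

Both boundary curves give u as a function of w, so integrate with respect to w. Setting them equal: w**2 + 6*w + 8 = 0, i.e. (w + 2)*(w + 4) = 0, so they meet at w = -4, -2.
For w in [-4, -2], u = w**2 + 10*w + 4 is on the left; area = ∫[-4,-2] (-(w**2 + 6*w + 8)) dw = 4/3.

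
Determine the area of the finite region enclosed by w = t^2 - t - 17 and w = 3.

243/2

Set the curves equal: t^2 - t - 17 = 3, so t^2 - t - 20 = 0, which factors as (t - 5)*(t + 4) = 0. The curves meet at t = -4, 5.
On [-4, 5], w = 3 is on top; that piece has area ∫[-4,5] (-(t^2 - t - 20)) dt = 243/2.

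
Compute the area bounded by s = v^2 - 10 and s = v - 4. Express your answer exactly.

125/6

Both boundary curves give s as a function of v, so integrate with respect to v. Setting them equal: v^2 - v - 6 = 0, i.e. (v - 3)*(v + 2) = 0, so they meet at v = -2, 3.
For v in [-2, 3], s = v^2 - 10 is on the left; area = ∫[-2,3] (-(v^2 - v - 6)) dv = 125/6.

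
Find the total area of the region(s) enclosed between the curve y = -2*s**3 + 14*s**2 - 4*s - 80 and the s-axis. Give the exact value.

1741/6

The curve meets the s-axis where -2*s**3 + 14*s**2 - 4*s - 80 = 0, i.e. -2*(s - 5)*(s - 4)*(s + 2) = 0, at s = -2, 4, 5.
On [-2, 4] the curve lies below the axis; ∫[-2,4] (-2*s**3 + 14*s**2 - 4*s - 80) ds = -288, giving area 288.
On [4, 5] the curve lies above the axis; ∫[4,5] (-2*s**3 + 14*s**2 - 4*s - 80) ds = 13/6, giving area 13/6.
Total area = 288 + 13/6 = 1741/6.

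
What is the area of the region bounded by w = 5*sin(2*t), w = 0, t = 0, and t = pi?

The difference (5*sin(2*t)) - (0) = 5*sin(2*t) changes sign at t = pi/2 inside [0, pi], so split the integral there.
∫[0,pi/2] (5*sin(2*t)) dt = 5.
∫[pi/2,pi] (5*sin(2*t)) dt = -5; the area of that piece is 5.
Total area = 5 + 5 = 10.

10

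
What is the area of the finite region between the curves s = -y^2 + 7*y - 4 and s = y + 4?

4/3

Both boundary curves give s as a function of y, so integrate with respect to y. Setting them equal: -y^2 + 6*y - 8 = 0, i.e. -(y - 4)*(y - 2) = 0, so they meet at y = 2, 4.
For y in [2, 4], s = -y^2 + 7*y - 4 is on the right; area = ∫[2,4] (-y^2 + 6*y - 8) dy = 4/3.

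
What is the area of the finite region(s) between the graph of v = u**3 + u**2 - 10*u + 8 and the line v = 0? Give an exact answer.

The curve meets the u-axis where u**3 + u**2 - 10*u + 8 = 0, i.e. (u - 2)*(u - 1)*(u + 4) = 0, at u = -4, 1, 2.
On [-4, 1] the curve lies above the axis; ∫[-4,1] (u**3 + u**2 - 10*u + 8) du = 875/12, giving area 875/12.
On [1, 2] the curve lies below the axis; ∫[1,2] (u**3 + u**2 - 10*u + 8) du = -11/12, giving area 11/12.
Total area = 875/12 + 11/12 = 443/6.

443/6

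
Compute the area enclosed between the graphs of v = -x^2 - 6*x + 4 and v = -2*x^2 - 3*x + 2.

Set the curves equal: -x^2 - 6*x + 4 = -2*x^2 - 3*x + 2, so x^2 - 3*x + 2 = 0, which factors as (x - 2)*(x - 1) = 0. The curves meet at x = 1, 2.
On [1, 2], v = -2*x^2 - 3*x + 2 is on top; that piece has area ∫[1,2] (-(x^2 - 3*x + 2)) dx = 1/6.

1/6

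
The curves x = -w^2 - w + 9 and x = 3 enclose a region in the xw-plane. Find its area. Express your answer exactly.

Both boundary curves give x as a function of w, so integrate with respect to w. Setting them equal: -w^2 - w + 6 = 0, i.e. -(w - 2)*(w + 3) = 0, so they meet at w = -3, 2.
For w in [-3, 2], x = -w^2 - w + 9 is on the right; area = ∫[-3,2] (-w^2 - w + 6) dw = 125/6.

125/6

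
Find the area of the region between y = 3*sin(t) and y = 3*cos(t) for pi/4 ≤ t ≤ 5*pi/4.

6*sqrt(2)

On [pi/4, 5*pi/4], (3*sin(t)) - (3*cos(t)) = 3*sin(t) - 3*cos(t) is ≥ 0 throughout, so the area is a single integral of |3*sin(t) - 3*cos(t)|.
∫[pi/4,5*pi/4] (3*sin(t) - 3*cos(t)) dt = 6*sqrt(2).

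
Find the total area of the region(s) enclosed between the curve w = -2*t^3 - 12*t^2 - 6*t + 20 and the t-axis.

The curve meets the t-axis where -2*t^3 - 12*t^2 - 6*t + 20 = 0, i.e. -2*(t - 1)*(t + 2)*(t + 5) = 0, at t = -5, -2, 1.
On [-5, -2] the curve lies below the axis; ∫[-5,-2] (-2*t^3 - 12*t^2 - 6*t + 20) dt = -81/2, giving area 81/2.
On [-2, 1] the curve lies above the axis; ∫[-2,1] (-2*t^3 - 12*t^2 - 6*t + 20) dt = 81/2, giving area 81/2.
Total area = 81/2 + 81/2 = 81.

81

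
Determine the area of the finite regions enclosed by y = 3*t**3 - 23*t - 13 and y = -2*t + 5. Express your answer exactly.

Set the curves equal: 3*t**3 - 23*t - 13 = -2*t + 5, so 3*t**3 - 21*t - 18 = 0, which factors as 3*(t - 3)*(t + 1)*(t + 2) = 0. The curves meet at t = -2, -1, 3.
On [-2, -1], y = 3*t**3 - 23*t - 13 is on top; that piece has area ∫[-2,-1] (3*t**3 - 21*t - 18) dt = 9/4.
On [-1, 3], y = -2*t + 5 is on top; that piece has area ∫[-1,3] (-(3*t**3 - 21*t - 18)) dt = 96.
Total enclosed area = 9/4 + 96 = 393/4.

393/4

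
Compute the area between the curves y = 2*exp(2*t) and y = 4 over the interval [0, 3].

The difference (2*exp(2*t)) - (4) = 2*exp(2*t) - 4 changes sign at t = log(2)/2 inside [0, 3], so split the integral there.
∫[0,log(2)/2] (2*exp(2*t) - 4) dt = 1 - log(4); the area of that piece is -1 + log(4).
∫[log(2)/2,3] (2*exp(2*t) - 4) dt = -14 + 2*log(2) + exp(6).
Total area = (-1 + log(4)) + (-14 + 2*log(2) + exp(6)) = -15 + 4*log(2) + exp(6).

-15 + 4*log(2) + exp(6)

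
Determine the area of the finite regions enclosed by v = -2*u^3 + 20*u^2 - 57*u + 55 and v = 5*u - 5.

Set the curves equal: -2*u^3 + 20*u^2 - 57*u + 55 = 5*u - 5, so -2*u^3 + 20*u^2 - 62*u + 60 = 0, which factors as -2*(u - 5)*(u - 3)*(u - 2) = 0. The curves meet at u = 2, 3, 5.
On [2, 3], v = 5*u - 5 is on top; that piece has area ∫[2,3] (-(-2*u^3 + 20*u^2 - 62*u + 60)) du = 5/6.
On [3, 5], v = -2*u^3 + 20*u^2 - 57*u + 55 is on top; that piece has area ∫[3,5] (-2*u^3 + 20*u^2 - 62*u + 60) du = 16/3.
Total enclosed area = 5/6 + 16/3 = 37/6.

37/6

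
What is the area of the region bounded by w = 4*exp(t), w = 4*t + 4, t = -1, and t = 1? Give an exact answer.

On [-1, 1], (4*exp(t)) - (4*t + 4) = -4*t + 4*exp(t) - 4 is ≥ 0 throughout, so the area is a single integral of |-4*t + 4*exp(t) - 4|.
∫[-1,1] (-4*t + 4*exp(t) - 4) dt = -8 - 4*exp(-1) + 4*exp(1).

-8 - 4*exp(-1) + 4*exp(1)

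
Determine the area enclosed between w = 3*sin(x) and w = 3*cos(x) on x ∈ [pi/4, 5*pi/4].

6*sqrt(2)

On [pi/4, 5*pi/4], (3*sin(x)) - (3*cos(x)) = 3*sin(x) - 3*cos(x) is ≥ 0 throughout, so the area is a single integral of |3*sin(x) - 3*cos(x)|.
∫[pi/4,5*pi/4] (3*sin(x) - 3*cos(x)) dx = 6*sqrt(2).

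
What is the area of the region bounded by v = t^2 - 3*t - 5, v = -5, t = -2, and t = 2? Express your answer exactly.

The difference (t^2 - 3*t - 5) - (-5) = t^2 - 3*t changes sign at t = 0 inside [-2, 2], so split the integral there.
∫[-2,0] (t^2 - 3*t) dt = 26/3.
∫[0,2] (t^2 - 3*t) dt = -10/3; the area of that piece is 10/3.
Total area = 26/3 + 10/3 = 12.

12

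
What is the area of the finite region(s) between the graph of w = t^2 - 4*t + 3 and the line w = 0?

4/3

The curve meets the t-axis where t^2 - 4*t + 3 = 0, i.e. (t - 3)*(t - 1) = 0, at t = 1, 3.
On [1, 3] the curve lies below the axis; ∫[1,3] (t^2 - 4*t + 3) dt = -4/3, giving area 4/3.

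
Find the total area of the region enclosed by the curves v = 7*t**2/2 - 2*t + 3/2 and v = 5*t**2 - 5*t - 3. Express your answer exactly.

Set the curves equal: 7*t**2/2 - 2*t + 3/2 = 5*t**2 - 5*t - 3, so -3*t**2/2 + 3*t + 9/2 = 0, which factors as -3*(t - 3)*(t + 1)/2 = 0. The curves meet at t = -1, 3.
On [-1, 3], v = 7*t**2/2 - 2*t + 3/2 is on top; that piece has area ∫[-1,3] (-3*t**2/2 + 3*t + 9/2) dt = 16.

16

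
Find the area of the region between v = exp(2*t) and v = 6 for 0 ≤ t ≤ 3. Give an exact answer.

-47/2 + 6*log(6) + exp(6)/2

The difference (exp(2*t)) - (6) = exp(2*t) - 6 changes sign at t = log(6)/2 inside [0, 3], so split the integral there.
∫[0,log(6)/2] (exp(2*t) - 6) dt = 5/2 - log(216); the area of that piece is -5/2 + log(216).
∫[log(6)/2,3] (exp(2*t) - 6) dt = -21 + 3*log(6) + exp(6)/2.
Total area = (-5/2 + log(216)) + (-21 + 3*log(6) + exp(6)/2) = -47/2 + 6*log(6) + exp(6)/2.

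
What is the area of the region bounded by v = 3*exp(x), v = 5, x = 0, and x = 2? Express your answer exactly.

-17 - 10*log(3) + 10*log(5) + 3*exp(2)

The difference (3*exp(x)) - (5) = 3*exp(x) - 5 changes sign at x = log(5/3) inside [0, 2], so split the integral there.
∫[0,log(5/3)] (3*exp(x) - 5) dx = log(243/3125) + 2; the area of that piece is -2 + log(3125/243).
∫[log(5/3),2] (3*exp(x) - 5) dx = -15 - 5*log(3) + 5*log(5) + 3*exp(2).
Total area = (-2 + log(3125/243)) + (-15 - 5*log(3) + 5*log(5) + 3*exp(2)) = -17 - 10*log(3) + 10*log(5) + 3*exp(2).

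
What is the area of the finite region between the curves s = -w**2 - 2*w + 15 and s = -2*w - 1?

256/3

Both boundary curves give s as a function of w, so integrate with respect to w. Setting them equal: -w**2 + 16 = 0, i.e. -(w - 4)*(w + 4) = 0, so they meet at w = -4, 4.
For w in [-4, 4], s = -w**2 - 2*w + 15 is on the right; area = ∫[-4,4] (-w**2 + 16) dw = 256/3.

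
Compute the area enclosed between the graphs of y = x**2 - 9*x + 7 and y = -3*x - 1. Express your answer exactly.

Set the curves equal: x**2 - 9*x + 7 = -3*x - 1, so x**2 - 6*x + 8 = 0, which factors as (x - 4)*(x - 2) = 0. The curves meet at x = 2, 4.
On [2, 4], y = -3*x - 1 is on top; that piece has area ∫[2,4] (-(x**2 - 6*x + 8)) dx = 4/3.

4/3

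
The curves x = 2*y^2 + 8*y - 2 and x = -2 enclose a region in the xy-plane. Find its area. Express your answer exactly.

Both boundary curves give x as a function of y, so integrate with respect to y. Setting them equal: 2*y^2 + 8*y = 0, i.e. 2*y*(y + 4) = 0, so they meet at y = -4, 0.
For y in [-4, 0], x = 2*y^2 + 8*y - 2 is on the left; area = ∫[-4,0] (-(2*y^2 + 8*y)) dy = 64/3.

64/3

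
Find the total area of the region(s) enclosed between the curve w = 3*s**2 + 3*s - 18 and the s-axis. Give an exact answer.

The curve meets the s-axis where 3*s**2 + 3*s - 18 = 0, i.e. 3*(s - 2)*(s + 3) = 0, at s = -3, 2.
On [-3, 2] the curve lies below the axis; ∫[-3,2] (3*s**2 + 3*s - 18) ds = -125/2, giving area 125/2.

125/2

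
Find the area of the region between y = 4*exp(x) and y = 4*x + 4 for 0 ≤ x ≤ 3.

On [0, 3], (4*exp(x)) - (4*x + 4) = -4*x + 4*exp(x) - 4 is ≥ 0 throughout, so the area is a single integral of |-4*x + 4*exp(x) - 4|.
∫[0,3] (-4*x + 4*exp(x) - 4) dx = -34 + 4*exp(3).

-34 + 4*exp(3)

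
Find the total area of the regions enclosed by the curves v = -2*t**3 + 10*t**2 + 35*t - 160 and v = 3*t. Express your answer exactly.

5137/6

Set the curves equal: -2*t**3 + 10*t**2 + 35*t - 160 = 3*t, so -2*t**3 + 10*t**2 + 32*t - 160 = 0, which factors as -2*(t - 5)*(t - 4)*(t + 4) = 0. The curves meet at t = -4, 4, 5.
On [-4, 4], v = 3*t is on top; that piece has area ∫[-4,4] (-(-2*t**3 + 10*t**2 + 32*t - 160)) dt = 2560/3.
On [4, 5], v = -2*t**3 + 10*t**2 + 35*t - 160 is on top; that piece has area ∫[4,5] (-2*t**3 + 10*t**2 + 32*t - 160) dt = 17/6.
Total enclosed area = 2560/3 + 17/6 = 5137/6.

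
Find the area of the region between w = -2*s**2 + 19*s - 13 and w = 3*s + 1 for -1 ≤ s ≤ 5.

248/3

The difference (-2*s**2 + 19*s - 13) - (3*s + 1) = -2*s**2 + 16*s - 14 changes sign at s = 1 inside [-1, 5], so split the integral there.
∫[-1,1] (-2*s**2 + 16*s - 14) ds = -88/3; the area of that piece is 88/3.
∫[1,5] (-2*s**2 + 16*s - 14) ds = 160/3.
Total area = 88/3 + 160/3 = 248/3.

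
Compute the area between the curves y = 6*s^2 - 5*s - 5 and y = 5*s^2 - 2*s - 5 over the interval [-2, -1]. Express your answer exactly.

On [-2, -1], (6*s^2 - 5*s - 5) - (5*s^2 - 2*s - 5) = s^2 - 3*s is ≥ 0 throughout, so the area is a single integral of |s^2 - 3*s|.
∫[-2,-1] (s^2 - 3*s) ds = 41/6.

41/6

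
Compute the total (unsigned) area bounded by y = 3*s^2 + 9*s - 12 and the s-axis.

125/2

The curve meets the s-axis where 3*s^2 + 9*s - 12 = 0, i.e. 3*(s - 1)*(s + 4) = 0, at s = -4, 1.
On [-4, 1] the curve lies below the axis; ∫[-4,1] (3*s^2 + 9*s - 12) ds = -125/2, giving area 125/2.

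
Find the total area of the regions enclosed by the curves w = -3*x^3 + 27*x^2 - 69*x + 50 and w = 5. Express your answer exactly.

24

Set the curves equal: -3*x^3 + 27*x^2 - 69*x + 50 = 5, so -3*x^3 + 27*x^2 - 69*x + 45 = 0, which factors as -3*(x - 5)*(x - 3)*(x - 1) = 0. The curves meet at x = 1, 3, 5.
On [1, 3], w = 5 is on top; that piece has area ∫[1,3] (-(-3*x^3 + 27*x^2 - 69*x + 45)) dx = 12.
On [3, 5], w = -3*x^3 + 27*x^2 - 69*x + 50 is on top; that piece has area ∫[3,5] (-3*x^3 + 27*x^2 - 69*x + 45) dx = 12.
Total enclosed area = 12 + 12 = 24.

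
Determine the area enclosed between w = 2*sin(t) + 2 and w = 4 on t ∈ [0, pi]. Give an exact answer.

-4 + 2*pi

On [0, pi], (2*sin(t) + 2) - (4) = 2*sin(t) - 2 is ≤ 0 throughout, so the area is a single integral of |2*sin(t) - 2|.
∫[0,pi] (2*sin(t) - 2) dt = 4 - 2*pi; the area of that piece is -4 + 2*pi.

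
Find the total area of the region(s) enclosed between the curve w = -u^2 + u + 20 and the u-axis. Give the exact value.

The curve meets the u-axis where -u^2 + u + 20 = 0, i.e. -(u - 5)*(u + 4) = 0, at u = -4, 5.
On [-4, 5] the curve lies above the axis; ∫[-4,5] (-u^2 + u + 20) du = 243/2, giving area 243/2.

243/2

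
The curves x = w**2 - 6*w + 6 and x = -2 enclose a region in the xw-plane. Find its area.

Both boundary curves give x as a function of w, so integrate with respect to w. Setting them equal: w**2 - 6*w + 8 = 0, i.e. (w - 4)*(w - 2) = 0, so they meet at w = 2, 4.
For w in [2, 4], x = w**2 - 6*w + 6 is on the left; area = ∫[2,4] (-(w**2 - 6*w + 8)) dw = 4/3.

4/3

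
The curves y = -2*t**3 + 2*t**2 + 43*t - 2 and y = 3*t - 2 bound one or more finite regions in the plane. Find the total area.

2521/6

Set the curves equal: -2*t**3 + 2*t**2 + 43*t - 2 = 3*t - 2, so -2*t**3 + 2*t**2 + 40*t = 0, which factors as -2*t*(t - 5)*(t + 4) = 0. The curves meet at t = -4, 0, 5.
On [-4, 0], y = 3*t - 2 is on top; that piece has area ∫[-4,0] (-(-2*t**3 + 2*t**2 + 40*t)) dt = 448/3.
On [0, 5], y = -2*t**3 + 2*t**2 + 43*t - 2 is on top; that piece has area ∫[0,5] (-2*t**3 + 2*t**2 + 40*t) dt = 1625/6.
Total enclosed area = 448/3 + 1625/6 = 2521/6.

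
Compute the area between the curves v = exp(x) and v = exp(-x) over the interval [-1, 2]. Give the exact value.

The difference (exp(x)) - (exp(-x)) = exp(x) - exp(-x) changes sign at x = 0 inside [-1, 2], so split the integral there.
∫[-1,0] (exp(x) - exp(-x)) dx = -exp(1) - exp(-1) + 2; the area of that piece is -2 + exp(-1) + exp(1).
∫[0,2] (exp(x) - exp(-x)) dx = -2 + exp(-2) + exp(2).
Total area = (-2 + exp(-1) + exp(1)) + (-2 + exp(-2) + exp(2)) = -4 + exp(-2) + exp(-1) + exp(1) + exp(2).

-4 + exp(-2) + exp(-1) + exp(1) + exp(2)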